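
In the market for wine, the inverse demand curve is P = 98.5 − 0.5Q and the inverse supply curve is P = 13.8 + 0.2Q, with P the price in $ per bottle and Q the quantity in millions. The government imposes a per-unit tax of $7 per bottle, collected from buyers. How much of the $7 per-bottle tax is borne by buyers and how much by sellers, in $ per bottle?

Rewrite in direct form: Qd = 197 − 2P and Qs = 5P − 69.
Without the tax, 197 − 2P = 5P − 69 gives 7P = 266, so P* = $38 and Q* = 121.
With the tax collected from buyers, demand (in seller-price terms) shifts: Qd = 197 − 2(P + 7).
Solving gives Q = 111 with buyers paying $43 and sellers receiving $36 (the $7 wedge).
Burden on buyers: $5; on sellers: $2. (They sum to $7.)
The less price-elastic side of the market bears the larger share of a per-unit tax.

Buyers bear $5 per bottle; sellers bear $2 per bottle.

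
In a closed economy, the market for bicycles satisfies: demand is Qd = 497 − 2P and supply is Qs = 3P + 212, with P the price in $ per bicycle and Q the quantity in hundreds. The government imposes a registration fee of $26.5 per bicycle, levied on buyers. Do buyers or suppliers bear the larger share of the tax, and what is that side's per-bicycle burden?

Buyers bear the larger share: $15.9 per bicycle.

Without the tax, 497 − 2P = 3P + 212 gives 5P = 285, so P* = $57 and Q* = 383.
With the tax collected from buyers, demand (in seller-price terms) shifts: Qd = 497 − 2(P + 26.5).
New equilibrium: buyers pay $72.9, suppliers receive $46.4, Q = 351.2. (Wedge: Pb − Ps = 26.5.)
Per-bicycle burden: buyers $15.9, suppliers $10.6.
Buyers take the larger share because demand is less price-elastic here (demand slope 2 vs supply slope 3).
The less price-elastic side of the market bears the larger share of a per-unit tax.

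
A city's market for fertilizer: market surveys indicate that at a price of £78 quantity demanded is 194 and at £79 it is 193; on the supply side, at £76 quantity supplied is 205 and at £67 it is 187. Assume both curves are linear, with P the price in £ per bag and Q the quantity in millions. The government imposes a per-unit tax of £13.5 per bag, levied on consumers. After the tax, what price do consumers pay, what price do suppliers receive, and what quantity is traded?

Demand slope: (193 − 194)/(79 − 78) = -1, so Qd = 272 − P.
Supply slope: (187 − 205)/(67 − 76) = 2, so Qs = 2P + 53.
Without the tax, 272 − P = 2P + 53 gives 3P = 219, so P* = £73 and Q* = 199.
With the tax collected from consumers, demand (in seller-price terms) shifts: Qd = 272 − (P + 13.5).
Solving gives Q = 190 with consumers paying £82 and suppliers receiving £68.5 (the £13.5 wedge).
The less price-elastic side of the market bears the larger share of a per-unit tax.

Consumers pay £82; suppliers receive £68.5; quantity = 190.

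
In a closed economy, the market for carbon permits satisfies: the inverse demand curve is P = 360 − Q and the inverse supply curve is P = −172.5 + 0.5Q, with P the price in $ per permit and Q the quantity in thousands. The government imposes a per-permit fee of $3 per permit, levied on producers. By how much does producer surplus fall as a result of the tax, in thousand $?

Rewrite in direct form: Qd = 360 − P and Qs = 2P + 345.
Before the tax: set 360 − P = 2P + 345 → P* = $5, Q* = 355.
With the tax collected from producers, supply shifts: Qs = 2(P − 3) + 345.
Solving gives Q = 353 with consumers paying $7 and producers receiving $4 (the $3 wedge).
ΔPS is the trapezoid between Q = 353 and Q = 355 of height $1: ½ · (355 + 353) · 1 = $354.

Producer surplus falls by $354 thousand.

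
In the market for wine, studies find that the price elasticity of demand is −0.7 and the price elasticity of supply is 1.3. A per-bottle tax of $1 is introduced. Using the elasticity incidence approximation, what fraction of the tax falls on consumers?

Consumers' share ≈ 0.65.

Incidence ratio: consumers' share ≈ εs / (εs + |εd|) = 1.3 / (1.3 + 0.7) = 0.65.
Supply is the more elastic side, so consumers bear the larger share.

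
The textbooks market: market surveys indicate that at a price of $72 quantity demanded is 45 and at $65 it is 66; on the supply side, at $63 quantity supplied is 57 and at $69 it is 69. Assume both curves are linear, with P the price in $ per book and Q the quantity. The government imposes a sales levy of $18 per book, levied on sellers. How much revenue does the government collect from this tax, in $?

Demand slope: (66 − 45)/(65 − 72) = -3, so Qd = 261 − 3P.
Supply slope: (69 − 57)/(69 − 63) = 2, so Qs = 2P − 69.
Without the tax, 261 − 3P = 2P − 69 gives 5P = 330, so P* = $66 and Q* = 63.
With the tax collected from sellers, supply shifts: Qs = 2(P − 18) − 69.
Solving gives Q = 41.4 with consumers paying $73.2 and sellers receiving $55.2 (the $18 wedge).
Revenue = t · Q = 18 · 41.4 = $745.2.

Tax revenue = $745.2.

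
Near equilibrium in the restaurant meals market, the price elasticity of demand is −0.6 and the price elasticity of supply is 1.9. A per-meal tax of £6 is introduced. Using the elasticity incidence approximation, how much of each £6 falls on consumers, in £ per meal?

Incidence ratio: consumers' share ≈ εs / (εs + |εd|) = 1.9 / (1.9 + 0.6) = 0.76.
So consumers bear ≈ 0.76 × £6 = £4.56; sellers bear £1.44.

Consumers bear ≈ £4.56 per meal.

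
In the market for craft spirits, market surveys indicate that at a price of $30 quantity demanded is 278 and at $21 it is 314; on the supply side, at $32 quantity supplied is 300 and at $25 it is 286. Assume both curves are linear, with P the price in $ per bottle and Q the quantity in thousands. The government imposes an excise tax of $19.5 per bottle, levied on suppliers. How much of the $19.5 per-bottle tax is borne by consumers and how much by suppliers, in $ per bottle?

Consumers bear $6.5 per bottle; suppliers bear $13 per bottle.

Demand slope: (314 − 278)/(21 − 30) = -4, so Qd = 398 − 4P.
Supply slope: (286 − 300)/(25 − 32) = 2, so Qs = 2P + 236.
Without the tax, 398 − 4P = 2P + 236 gives 6P = 162, so P* = $27 and Q* = 290.
With the tax collected from suppliers, supply shifts: Qs = 2(P − 19.5) + 236.
Solving gives Q = 264 with consumers paying $33.5 and suppliers receiving $14 (the $19.5 wedge).
Burden on consumers: $6.5; on suppliers: $13. (They sum to $19.5.)
The less price-elastic side of the market bears the larger share of a per-unit tax.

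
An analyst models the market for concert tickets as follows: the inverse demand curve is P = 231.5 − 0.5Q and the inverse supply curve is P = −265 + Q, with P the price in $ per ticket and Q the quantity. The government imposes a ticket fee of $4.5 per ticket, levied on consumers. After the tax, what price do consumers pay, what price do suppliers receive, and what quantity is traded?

Consumers pay $67.5; suppliers receive $63; quantity = 328.

Rewrite in direct form: Qd = 463 − 2P and Qs = P + 265.
Before the tax: set 463 − 2P = P + 265 → P* = $66, Q* = 331.
With the tax collected from consumers, demand (in seller-price terms) shifts: Qd = 463 − 2(P + 4.5).
New equilibrium: consumers pay $67.5, suppliers receive $63, Q = 328. (Wedge: Pb − Ps = 4.5.)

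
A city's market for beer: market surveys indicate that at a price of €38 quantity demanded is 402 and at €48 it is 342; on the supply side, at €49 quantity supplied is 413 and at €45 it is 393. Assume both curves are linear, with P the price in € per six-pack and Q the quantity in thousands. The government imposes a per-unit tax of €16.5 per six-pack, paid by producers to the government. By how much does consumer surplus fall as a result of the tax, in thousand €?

Consumer surplus falls by €2666.25 thousand.

Demand slope: (342 − 402)/(48 − 38) = -6, so Qd = 630 − 6P.
Supply slope: (393 − 413)/(45 − 49) = 5, so Qs = 5P + 168.
Without the tax, 630 − 6P = 5P + 168 gives 11P = 462, so P* = €42 and Q* = 378.
With the tax collected from producers, supply shifts: Qs = 5(P − 16.5) + 168.
Solving gives Q = 333 with consumers paying €49.5 and producers receiving €33 (the €16.5 wedge).
ΔCS is the trapezoid between Q = 333 and Q = 378 of height €7.5: ½ · (378 + 333) · 7.5 = €2666.25.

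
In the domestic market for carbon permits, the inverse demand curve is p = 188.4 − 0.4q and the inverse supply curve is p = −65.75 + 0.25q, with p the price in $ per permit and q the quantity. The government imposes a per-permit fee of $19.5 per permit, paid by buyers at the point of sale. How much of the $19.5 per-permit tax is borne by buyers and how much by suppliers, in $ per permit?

Rewrite in direct form: qd = 471 − 2.5p and qs = 4p + 263.
Before the tax: set 471 − 2.5p = 4p + 263 → p* = $32, q* = 391.
With the tax collected from buyers, demand (in seller-price terms) shifts: qd = 471 − 2.5(p + 19.5).
Solving gives q = 361 with buyers paying $44 and suppliers receiving $24.5 (the $19.5 wedge).
Burden on buyers: $12; on suppliers: $7.5. (They sum to $19.5.)

Buyers bear $12 per permit; suppliers bear $7.5 per permit.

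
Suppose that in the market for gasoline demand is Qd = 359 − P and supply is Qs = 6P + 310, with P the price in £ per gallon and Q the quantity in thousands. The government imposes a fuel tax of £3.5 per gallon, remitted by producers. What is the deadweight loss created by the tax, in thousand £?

Deadweight loss = £5.25 thousand.

Before the tax: set 359 − P = 6P + 310 → P* = £7, Q* = 352.
With the tax collected from producers, supply shifts: Qs = 6(P − 3.5) + 310.
Solving gives Q = 349 with consumers paying £10 and producers receiving £6.5 (the £3.5 wedge).
Quantity falls by |ΔQ| = |352 − 349| = 3.
DWL = ½ · t · |ΔQ| = ½ · 3.5 · 3 = £5.25.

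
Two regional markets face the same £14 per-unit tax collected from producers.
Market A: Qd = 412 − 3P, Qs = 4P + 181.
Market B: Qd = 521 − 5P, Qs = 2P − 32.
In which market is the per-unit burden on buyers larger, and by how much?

Market A, by £4.

Market A: pre-tax P* = £33, Q* = 313; post-tax Q = 289; per-unit burden on buyers = £8.
Market B: pre-tax P* = £79, Q* = 126; post-tax Q = 106; per-unit burden on buyers = £4.
Difference: £8 vs £4 → market A is larger by £4.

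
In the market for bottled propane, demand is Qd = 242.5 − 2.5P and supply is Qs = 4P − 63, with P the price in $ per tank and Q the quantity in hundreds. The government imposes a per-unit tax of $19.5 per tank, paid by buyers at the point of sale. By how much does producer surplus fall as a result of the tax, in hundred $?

Producer surplus falls by $825 hundred.

Without the tax, 242.5 − 2.5P = 4P − 63 gives 6.5P = 305.5, so P* = $47 and Q* = 125.
With the tax collected from buyers, demand (in seller-price terms) shifts: Qd = 242.5 − 2.5(P + 19.5).
Solving gives Q = 95 with buyers paying $59 and sellers receiving $39.5 (the $19.5 wedge).
ΔPS is the trapezoid between Q = 95 and Q = 125 of height $7.5: ½ · (125 + 95) · 7.5 = $825.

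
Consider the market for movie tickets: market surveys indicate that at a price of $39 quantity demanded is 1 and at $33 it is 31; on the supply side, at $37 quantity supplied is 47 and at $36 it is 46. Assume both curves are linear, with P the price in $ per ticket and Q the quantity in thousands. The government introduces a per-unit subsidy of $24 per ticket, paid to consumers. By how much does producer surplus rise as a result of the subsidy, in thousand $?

Demand slope: (31 − 1)/(33 − 39) = -5, so Qd = 196 − 5P.
Supply slope: (46 − 47)/(36 − 37) = 1, so Qs = P + 10.
Without the subsidy, 196 − 5P = P + 10 gives 6P = 186, so P* = $31 and Q* = 41.
With a per-unit subsidy paid to consumers, each effectively pays P − 24, so demand becomes Qd = 196 − 5(P − 24).
Solving gives Q = 61 with consumers paying $27 and suppliers receiving $51 (the $24 wedge).
ΔPS is the trapezoid between Q = 61 and Q = 41 of height $20: ½ · (41 + 61) · 20 = $1020.

Producer surplus rises by $1020 thousand.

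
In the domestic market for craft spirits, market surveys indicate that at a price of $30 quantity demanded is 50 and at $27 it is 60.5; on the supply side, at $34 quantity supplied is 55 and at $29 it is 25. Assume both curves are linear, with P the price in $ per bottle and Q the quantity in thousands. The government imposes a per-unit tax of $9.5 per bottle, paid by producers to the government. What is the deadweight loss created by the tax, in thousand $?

Demand slope: (60.5 − 50)/(27 − 30) = -3.5, so Qd = 155 − 3.5P.
Supply slope: (25 − 55)/(29 − 34) = 6, so Qs = 6P − 149.
Before the tax: set 155 − 3.5P = 6P − 149 → P* = $32, Q* = 43.
With the tax collected from producers, supply shifts: Qs = 6(P − 9.5) − 149.
New equilibrium: buyers pay $38, producers receive $28.5, Q = 22. (Wedge: Pb − Ps = 9.5.)
Quantity falls by |ΔQ| = |43 − 22| = 21.
DWL = ½ · t · |ΔQ| = ½ · 9.5 · 21 = $99.75.

Deadweight loss = $99.75 thousand.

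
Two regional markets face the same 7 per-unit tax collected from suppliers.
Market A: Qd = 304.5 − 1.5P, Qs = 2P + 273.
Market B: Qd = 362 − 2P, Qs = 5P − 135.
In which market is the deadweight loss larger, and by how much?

Market A: pre-tax P* = 9, Q* = 291; post-tax Q = 285; deadweight loss = 21.
Market B: pre-tax P* = 71, Q* = 220; post-tax Q = 210; deadweight loss = 35.
Difference: 21 vs 35 → market B is larger by 14.

Market B, by 14.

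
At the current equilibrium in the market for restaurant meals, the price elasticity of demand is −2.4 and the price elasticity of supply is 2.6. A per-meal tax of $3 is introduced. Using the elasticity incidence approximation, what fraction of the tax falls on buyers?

Buyers' share ≈ 0.52.

Incidence ratio: buyers' share ≈ εs / (εs + |εd|) = 2.6 / (2.6 + 2.4) = 0.52.
Supply is the more elastic side, so buyers bear the larger share.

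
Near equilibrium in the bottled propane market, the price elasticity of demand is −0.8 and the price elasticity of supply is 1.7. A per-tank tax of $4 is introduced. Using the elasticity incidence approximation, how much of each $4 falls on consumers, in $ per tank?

Consumers bear ≈ $2.72 per tank.

Incidence ratio: consumers' share ≈ εs / (εs + |εd|) = 1.7 / (1.7 + 0.8) = 0.68.
So consumers bear ≈ 0.68 × $4 = $2.72; sellers bear $1.28.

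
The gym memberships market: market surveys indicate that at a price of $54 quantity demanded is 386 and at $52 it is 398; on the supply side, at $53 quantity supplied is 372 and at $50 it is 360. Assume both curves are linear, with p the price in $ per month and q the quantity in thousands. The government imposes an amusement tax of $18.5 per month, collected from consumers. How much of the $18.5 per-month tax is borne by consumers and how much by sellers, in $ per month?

Demand slope: (398 − 386)/(52 − 54) = -6, so qd = 710 − 6p.
Supply slope: (360 − 372)/(50 − 53) = 4, so qs = 4p + 160.
Without the tax, 710 − 6p = 4p + 160 gives 10p = 550, so p* = $55 and q* = 380.
With the tax collected from consumers, demand (in seller-price terms) shifts: qd = 710 − 6(p + 18.5).
Solving gives q = 335.6 with consumers paying $62.4 and sellers receiving $43.9 (the $18.5 wedge).
Burden on consumers: $7.4; on sellers: $11.1. (They sum to $18.5.)
The less price-elastic side of the market bears the larger share of a per-unit tax.

Consumers bear $7.4 per month; sellers bear $11.1 per month.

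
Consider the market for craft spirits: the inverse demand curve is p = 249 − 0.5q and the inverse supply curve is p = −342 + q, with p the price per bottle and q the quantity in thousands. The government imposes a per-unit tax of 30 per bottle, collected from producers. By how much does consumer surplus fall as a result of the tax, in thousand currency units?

Consumer surplus falls by 3840 thousand.

Inverting to q(p) form: qd = 498 − 2p; qs = p + 342.
Without the tax, 498 − 2p = p + 342 gives 3p = 156, so p* = 52 and q* = 394.
With the tax collected from producers, supply shifts: qs = (p − 30) + 342.
New equilibrium: buyers pay 62, producers receive 32, q = 374. (Wedge: pb − ps = 30.)
ΔCS is the trapezoid between Q = 374 and Q = 394 of height 10: ½ · (394 + 374) · 10 = 3840.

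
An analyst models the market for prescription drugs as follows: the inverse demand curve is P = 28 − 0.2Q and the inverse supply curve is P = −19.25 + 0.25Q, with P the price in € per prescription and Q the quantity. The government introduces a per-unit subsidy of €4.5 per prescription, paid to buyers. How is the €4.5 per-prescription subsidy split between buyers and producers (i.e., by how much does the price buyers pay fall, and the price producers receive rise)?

Buyers gain €2 per prescription; producers gain €2.5 per prescription.

Inverting to Q(P) form: Qd = 140 − 5P; Qs = 4P + 77.
Without the subsidy, 140 − 5P = 4P + 77 gives 9P = 63, so P* = €7 and Q* = 105.
With a per-unit subsidy paid to buyers, each effectively pays P − 4.5, so demand becomes Qd = 140 − 5(P − 4.5).
New equilibrium: buyers pay €5, producers receive €9.5, Q = 115. (Wedge: Pb − Ps = −4.5.)
Gain to buyers: €2; to producers: €2.5. (They sum to €4.5.)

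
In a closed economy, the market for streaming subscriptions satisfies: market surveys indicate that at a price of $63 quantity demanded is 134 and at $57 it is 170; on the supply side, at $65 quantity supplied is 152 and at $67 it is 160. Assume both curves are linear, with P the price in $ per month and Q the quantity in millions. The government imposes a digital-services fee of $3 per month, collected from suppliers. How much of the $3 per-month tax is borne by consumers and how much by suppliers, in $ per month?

Demand slope: (170 − 134)/(57 − 63) = -6, so Qd = 512 − 6P.
Supply slope: (160 − 152)/(67 − 65) = 4, so Qs = 4P − 108.
Without the tax, 512 − 6P = 4P − 108 gives 10P = 620, so P* = $62 and Q* = 140.
With the tax collected from suppliers, supply shifts: Qs = 4(P − 3) − 108.
New equilibrium: consumers pay $63.2, suppliers receive $60.2, Q = 132.8. (Wedge: Pb − Ps = 3.)
Burden on consumers: $1.2; on suppliers: $1.8. (They sum to $3.)
The less price-elastic side of the market bears the larger share of a per-unit tax.

Consumers bear $1.2 per month; suppliers bear $1.8 per month.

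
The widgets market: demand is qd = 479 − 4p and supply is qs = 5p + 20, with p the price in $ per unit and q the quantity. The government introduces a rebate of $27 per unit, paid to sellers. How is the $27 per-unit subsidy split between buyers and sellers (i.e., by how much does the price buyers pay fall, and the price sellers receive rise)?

Without the subsidy, 479 − 4p = 5p + 20 gives 9p = 459, so p* = $51 and q* = 275.
With a per-unit subsidy paid to sellers, each receives p + 27 per unit sold, so supply becomes qs = 5(p + 27) + 20.
New equilibrium: buyers pay $36, sellers receive $63, q = 335. (Wedge: pb − ps = −27.)
Gain to buyers: $15; to sellers: $12. (They sum to $27.)

Buyers gain $15 per unit; sellers gain $12 per unit.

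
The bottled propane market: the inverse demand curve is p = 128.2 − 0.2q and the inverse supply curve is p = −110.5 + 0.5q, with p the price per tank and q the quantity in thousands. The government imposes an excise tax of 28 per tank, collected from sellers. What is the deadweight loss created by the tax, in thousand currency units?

Inverting to q(p) form: qd = 641 − 5p; qs = 2p + 221.
Without the tax, 641 − 5p = 2p + 221 gives 7p = 420, so p* = 60 and q* = 341.
With the tax collected from sellers, supply shifts: qs = 2(p − 28) + 221.
New equilibrium: consumers pay 68, sellers receive 40, q = 301. (Wedge: pb − ps = 28.)
Quantity falls by |ΔQ| = |341 − 301| = 40.
DWL = ½ · t · |ΔQ| = ½ · 28 · 40 = 560.

Deadweight loss = 560 thousand.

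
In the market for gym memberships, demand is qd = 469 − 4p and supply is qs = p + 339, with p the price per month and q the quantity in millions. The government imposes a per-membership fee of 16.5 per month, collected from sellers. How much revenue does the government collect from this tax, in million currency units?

Without the tax, 469 − 4p = p + 339 gives 5p = 130, so p* = 26 and q* = 365.
With the tax collected from sellers, supply shifts: qs = (p − 16.5) + 339.
New equilibrium: buyers pay 29.3, sellers receive 12.8, q = 351.8. (Wedge: pb − ps = 16.5.)
Revenue = t · Q = 16.5 · 351.8 = 5804.7.

Tax revenue = 5804.7 million.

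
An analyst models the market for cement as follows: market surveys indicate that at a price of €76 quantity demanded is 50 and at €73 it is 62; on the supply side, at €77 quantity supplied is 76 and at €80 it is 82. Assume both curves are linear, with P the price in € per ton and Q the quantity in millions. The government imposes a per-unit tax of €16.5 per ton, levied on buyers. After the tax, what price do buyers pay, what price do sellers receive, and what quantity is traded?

Demand slope: (62 − 50)/(73 − 76) = -4, so Qd = 354 − 4P.
Supply slope: (82 − 76)/(80 − 77) = 2, so Qs = 2P − 78.
Without the tax, 354 − 4P = 2P − 78 gives 6P = 432, so P* = €72 and Q* = 66.
With the tax collected from buyers, demand (in seller-price terms) shifts: Qd = 354 − 4(P + 16.5).
Solving gives Q = 44 with buyers paying €77.5 and sellers receiving €61 (the €16.5 wedge).
The less price-elastic side of the market bears the larger share of a per-unit tax.

Buyers pay €77.5; sellers receive €61; quantity = 44.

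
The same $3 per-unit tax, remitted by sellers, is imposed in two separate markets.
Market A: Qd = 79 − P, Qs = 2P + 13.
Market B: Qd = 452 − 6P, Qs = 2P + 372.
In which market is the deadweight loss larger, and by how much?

Market A: pre-tax P* = $22, Q* = 57; post-tax Q = 55; deadweight loss = $3.
Market B: pre-tax P* = $10, Q* = 392; post-tax Q = 387.5; deadweight loss = $6.75.
Difference: $3 vs $6.75 → market B is larger by $3.75.

Market B, by $3.75.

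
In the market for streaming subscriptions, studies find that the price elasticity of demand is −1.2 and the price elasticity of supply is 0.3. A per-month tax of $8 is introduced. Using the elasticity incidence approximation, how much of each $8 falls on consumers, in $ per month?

Consumers bear ≈ $1.6 per month.

Incidence ratio: consumers' share ≈ εs / (εs + |εd|) = 0.3 / (0.3 + 1.2) = 0.2.
So consumers bear ≈ 0.2 × $8 = $1.6; suppliers bear $6.4.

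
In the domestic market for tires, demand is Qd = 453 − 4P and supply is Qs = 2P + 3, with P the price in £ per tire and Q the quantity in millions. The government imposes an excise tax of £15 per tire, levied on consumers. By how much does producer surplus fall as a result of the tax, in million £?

Producer surplus falls by £1430 million.

Before the tax: set 453 − 4P = 2P + 3 → P* = £75, Q* = 153.
With the tax collected from consumers, demand (in seller-price terms) shifts: Qd = 453 − 4(P + 15).
Solving gives Q = 133 with consumers paying £80 and suppliers receiving £65 (the £15 wedge).
ΔPS is the trapezoid between Q = 133 and Q = 153 of height £10: ½ · (153 + 133) · 10 = £1430.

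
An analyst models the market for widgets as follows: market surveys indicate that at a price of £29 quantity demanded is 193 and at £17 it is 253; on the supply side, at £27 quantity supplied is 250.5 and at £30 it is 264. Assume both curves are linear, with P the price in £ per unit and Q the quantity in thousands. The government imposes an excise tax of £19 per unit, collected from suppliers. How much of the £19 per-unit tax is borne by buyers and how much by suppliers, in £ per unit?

Demand slope: (253 − 193)/(17 − 29) = -5, so Qd = 338 − 5P.
Supply slope: (264 − 250.5)/(30 − 27) = 4.5, so Qs = 4.5P + 129.
Before the tax: set 338 − 5P = 4.5P + 129 → P* = £22, Q* = 228.
With the tax collected from suppliers, supply shifts: Qs = 4.5(P − 19) + 129.
Solving gives Q = 183 with buyers paying £31 and suppliers receiving £12 (the £19 wedge).
Burden on buyers: £9; on suppliers: £10. (They sum to £19.)
The less price-elastic side of the market bears the larger share of a per-unit tax.

Buyers bear £9 per unit; suppliers bear £10 per unit.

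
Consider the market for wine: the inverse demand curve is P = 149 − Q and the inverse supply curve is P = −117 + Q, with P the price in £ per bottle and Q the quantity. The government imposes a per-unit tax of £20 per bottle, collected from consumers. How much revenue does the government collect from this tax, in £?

Tax revenue = £2460.

Inverting to Q(P) form: Qd = 149 − P; Qs = P + 117.
Without the tax, 149 − P = P + 117 gives 2P = 32, so P* = £16 and Q* = 133.
With the tax collected from consumers, demand (in seller-price terms) shifts: Qd = 149 − (P + 20).
Solving gives Q = 123 with consumers paying £26 and suppliers receiving £6 (the £20 wedge).
Revenue = t · Q = 20 · 123 = £2460.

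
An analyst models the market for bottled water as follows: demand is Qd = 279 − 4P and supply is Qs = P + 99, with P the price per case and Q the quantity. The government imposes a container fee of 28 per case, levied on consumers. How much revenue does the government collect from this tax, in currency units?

Without the tax, 279 − 4P = P + 99 gives 5P = 180, so P* = 36 and Q* = 135.
With the tax collected from consumers, demand (in seller-price terms) shifts: Qd = 279 − 4(P + 28).
Solving gives Q = 112.6 with consumers paying 41.6 and producers receiving 13.6 (the 28 wedge).
Revenue = t · Q = 28 · 112.6 = 3152.8.

Tax revenue = 3152.8.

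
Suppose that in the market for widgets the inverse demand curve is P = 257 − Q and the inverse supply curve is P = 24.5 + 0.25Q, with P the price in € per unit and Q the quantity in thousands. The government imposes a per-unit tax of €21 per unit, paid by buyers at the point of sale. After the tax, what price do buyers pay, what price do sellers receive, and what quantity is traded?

Buyers pay €87.8; sellers receive €66.8; quantity = 169.2.

Inverting to Q(P) form: Qd = 257 − P; Qs = 4P − 98.
Without the tax, 257 − P = 4P − 98 gives 5P = 355, so P* = €71 and Q* = 186.
With the tax collected from buyers, demand (in seller-price terms) shifts: Qd = 257 − (P + 21).
Solving gives Q = 169.2 with buyers paying €87.8 and sellers receiving €66.8 (the €21 wedge).
The less price-elastic side of the market bears the larger share of a per-unit tax.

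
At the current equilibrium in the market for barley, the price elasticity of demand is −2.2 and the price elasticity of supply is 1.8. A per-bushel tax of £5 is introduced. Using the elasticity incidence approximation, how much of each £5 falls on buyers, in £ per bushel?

Incidence ratio: buyers' share ≈ εs / (εs + |εd|) = 1.8 / (1.8 + 2.2) = 0.45.
So buyers bear ≈ 0.45 × £5 = £2.25; producers bear £2.75.

Buyers bear ≈ £2.25 per bushel.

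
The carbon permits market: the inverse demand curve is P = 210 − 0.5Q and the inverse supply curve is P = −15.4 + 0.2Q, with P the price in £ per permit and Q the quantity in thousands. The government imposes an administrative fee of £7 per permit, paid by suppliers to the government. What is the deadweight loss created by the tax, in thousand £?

Deadweight loss = £35 thousand.

Inverting to Q(P) form: Qd = 420 − 2P; Qs = 5P + 77.
Without the tax, 420 − 2P = 5P + 77 gives 7P = 343, so P* = £49 and Q* = 322.
With the tax collected from suppliers, supply shifts: Qs = 5(P − 7) + 77.
Solving gives Q = 312 with consumers paying £54 and suppliers receiving £47 (the £7 wedge).
Quantity falls by |ΔQ| = |322 − 312| = 10.
DWL = ½ · t · |ΔQ| = ½ · 7 · 10 = £35.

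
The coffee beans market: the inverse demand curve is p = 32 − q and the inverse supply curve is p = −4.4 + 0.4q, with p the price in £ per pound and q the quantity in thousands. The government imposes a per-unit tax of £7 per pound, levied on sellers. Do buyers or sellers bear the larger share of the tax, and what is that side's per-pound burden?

Inverting to q(p) form: qd = 32 − p; qs = 2.5p + 11.
Without the tax, 32 − p = 2.5p + 11 gives 3.5p = 21, so p* = £6 and q* = 26.
With the tax collected from sellers, supply shifts: qs = 2.5(p − 7) + 11.
Solving gives q = 21 with buyers paying £11 and sellers receiving £4 (the £7 wedge).
Per-pound burden: buyers £5, sellers £2.
Buyers take the larger share because demand is less price-elastic here (demand slope 1 vs supply slope 2.5).
The less price-elastic side of the market bears the larger share of a per-unit tax.

Buyers bear the larger share: £5 per pound.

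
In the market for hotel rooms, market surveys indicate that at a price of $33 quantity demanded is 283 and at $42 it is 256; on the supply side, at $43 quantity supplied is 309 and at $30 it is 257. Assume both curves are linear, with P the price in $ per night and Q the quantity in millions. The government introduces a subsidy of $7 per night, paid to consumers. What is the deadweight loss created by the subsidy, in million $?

Deadweight loss = $42 million.

Demand slope: (256 − 283)/(42 − 33) = -3, so Qd = 382 − 3P.
Supply slope: (257 − 309)/(30 − 43) = 4, so Qs = 4P + 137.
Without the subsidy, 382 − 3P = 4P + 137 gives 7P = 245, so P* = $35 and Q* = 277.
With a per-unit subsidy paid to consumers, each effectively pays P − 7, so demand becomes Qd = 382 − 3(P − 7).
Solving gives Q = 289 with consumers paying $31 and suppliers receiving $38 (the $7 wedge).
Quantity rises by |ΔQ| = |277 − 289| = 12.
DWL = ½ · t · |ΔQ| = ½ · 7 · 12 = $42.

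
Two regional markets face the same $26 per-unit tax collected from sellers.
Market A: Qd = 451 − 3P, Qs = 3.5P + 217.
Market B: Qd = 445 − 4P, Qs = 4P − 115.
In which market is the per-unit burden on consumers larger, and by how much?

Market A, by $1.

Market A: pre-tax P* = $36, Q* = 343; post-tax Q = 301; per-unit burden on consumers = $14.
Market B: pre-tax P* = $70, Q* = 165; post-tax Q = 113; per-unit burden on consumers = $13.
Difference: $14 vs $13 → market A is larger by $1.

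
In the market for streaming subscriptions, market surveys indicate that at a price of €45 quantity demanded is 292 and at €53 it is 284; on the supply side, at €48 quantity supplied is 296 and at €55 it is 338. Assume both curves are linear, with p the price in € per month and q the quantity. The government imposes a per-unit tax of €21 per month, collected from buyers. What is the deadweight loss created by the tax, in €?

Deadweight loss = €189.

Demand slope: (284 − 292)/(53 − 45) = -1, so qd = 337 − p.
Supply slope: (338 − 296)/(55 − 48) = 6, so qs = 6p + 8.
Without the tax, 337 − p = 6p + 8 gives 7p = 329, so p* = €47 and q* = 290.
With the tax collected from buyers, demand (in seller-price terms) shifts: qd = 337 − (p + 21).
Solving gives q = 272 with buyers paying €65 and suppliers receiving €44 (the €21 wedge).
Quantity falls by |ΔQ| = |290 − 272| = 18.
DWL = ½ · t · |ΔQ| = ½ · 21 · 18 = €189.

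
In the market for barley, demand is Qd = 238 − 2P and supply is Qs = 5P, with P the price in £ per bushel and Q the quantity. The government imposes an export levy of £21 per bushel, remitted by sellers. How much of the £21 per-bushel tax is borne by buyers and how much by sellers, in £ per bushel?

Buyers bear £15 per bushel; sellers bear £6 per bushel.

Without the tax, 238 − 2P = 5P gives 7P = 238, so P* = £34 and Q* = 170.
With the tax collected from sellers, supply shifts: Qs = 5(P − 21).
Solving gives Q = 140 with buyers paying £49 and sellers receiving £28 (the £21 wedge).
Burden on buyers: £15; on sellers: £6. (They sum to £21.)
The less price-elastic side of the market bears the larger share of a per-unit tax.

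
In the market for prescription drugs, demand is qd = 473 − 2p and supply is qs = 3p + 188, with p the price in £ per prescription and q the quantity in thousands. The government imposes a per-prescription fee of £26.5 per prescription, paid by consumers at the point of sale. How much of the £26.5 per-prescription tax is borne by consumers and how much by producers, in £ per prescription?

Consumers bear £15.9 per prescription; producers bear £10.6 per prescription.

Without the tax, 473 − 2p = 3p + 188 gives 5p = 285, so p* = £57 and q* = 359.
With the tax collected from consumers, demand (in seller-price terms) shifts: qd = 473 − 2(p + 26.5).
Solving gives q = 327.2 with consumers paying £72.9 and producers receiving £46.4 (the £26.5 wedge).
Burden on consumers: £15.9; on producers: £10.6. (They sum to £26.5.)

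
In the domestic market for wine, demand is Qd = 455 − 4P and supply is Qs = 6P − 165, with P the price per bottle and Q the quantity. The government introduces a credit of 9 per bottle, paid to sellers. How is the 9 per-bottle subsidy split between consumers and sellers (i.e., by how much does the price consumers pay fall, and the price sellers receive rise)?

Without the subsidy, 455 − 4P = 6P − 165 gives 10P = 620, so P* = 62 and Q* = 207.
With a per-unit subsidy paid to sellers, each receives P + 9 per unit sold, so supply becomes Qs = 6(P + 9) − 165.
Solving gives Q = 228.6 with consumers paying 56.6 and sellers receiving 65.6 (the 9 wedge).
Gain to consumers: 5.4; to sellers: 3.6. (They sum to 9.)

Consumers gain 5.4 per bottle; sellers gain 3.6 per bottle.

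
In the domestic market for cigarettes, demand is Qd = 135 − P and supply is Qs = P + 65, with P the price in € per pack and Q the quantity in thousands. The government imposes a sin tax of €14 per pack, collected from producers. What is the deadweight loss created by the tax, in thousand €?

Without the tax, 135 − P = P + 65 gives 2P = 70, so P* = €35 and Q* = 100.
With the tax collected from producers, supply shifts: Qs = (P − 14) + 65.
New equilibrium: buyers pay €42, producers receive €28, Q = 93. (Wedge: Pb − Ps = 14.)
Quantity falls by |ΔQ| = |100 − 93| = 7.
DWL = ½ · t · |ΔQ| = ½ · 14 · 7 = €49.

Deadweight loss = €49 thousand.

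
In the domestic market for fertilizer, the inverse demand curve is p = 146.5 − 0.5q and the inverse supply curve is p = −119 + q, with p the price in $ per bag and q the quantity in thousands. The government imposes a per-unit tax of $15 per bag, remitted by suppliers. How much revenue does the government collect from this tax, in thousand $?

Rewrite in direct form: qd = 293 − 2p and qs = p + 119.
Without the tax, 293 − 2p = p + 119 gives 3p = 174, so p* = $58 and q* = 177.
With the tax collected from suppliers, supply shifts: qs = (p − 15) + 119.
Solving gives q = 167 with buyers paying $63 and suppliers receiving $48 (the $15 wedge).
Revenue = t · Q = 15 · 167 = $2505.

Tax revenue = $2505 thousand.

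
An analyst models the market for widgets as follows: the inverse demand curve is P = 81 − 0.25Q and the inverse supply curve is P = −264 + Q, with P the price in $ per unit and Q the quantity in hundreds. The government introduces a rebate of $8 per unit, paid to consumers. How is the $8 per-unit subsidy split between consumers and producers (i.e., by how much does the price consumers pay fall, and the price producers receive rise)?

Rewrite in direct form: Qd = 324 − 4P and Qs = P + 264.
Without the subsidy, 324 − 4P = P + 264 gives 5P = 60, so P* = $12 and Q* = 276.
With a per-unit subsidy paid to consumers, each effectively pays P − 8, so demand becomes Qd = 324 − 4(P − 8).
Solving gives Q = 282.4 with consumers paying $10.4 and producers receiving $18.4 (the $8 wedge).
Gain to consumers: $1.6; to producers: $6.4. (They sum to $8.)

Consumers gain $1.6 per unit; producers gain $6.4 per unit.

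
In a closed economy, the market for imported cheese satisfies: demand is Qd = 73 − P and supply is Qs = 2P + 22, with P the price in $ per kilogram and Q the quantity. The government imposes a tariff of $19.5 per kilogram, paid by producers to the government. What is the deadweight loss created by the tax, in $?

Deadweight loss = $126.75.

Before the tax: set 73 − P = 2P + 22 → P* = $17, Q* = 56.
With the tax collected from producers, supply shifts: Qs = 2(P − 19.5) + 22.
New equilibrium: consumers pay $30, producers receive $10.5, Q = 43. (Wedge: Pb − Ps = 19.5.)
Quantity falls by |ΔQ| = |56 − 43| = 13.
DWL = ½ · t · |ΔQ| = ½ · 19.5 · 13 = $126.75.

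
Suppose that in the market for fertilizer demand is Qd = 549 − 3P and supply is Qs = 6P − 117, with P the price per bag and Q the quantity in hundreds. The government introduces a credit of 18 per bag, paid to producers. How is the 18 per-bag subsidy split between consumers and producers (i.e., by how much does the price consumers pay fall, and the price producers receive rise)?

Consumers gain 12 per bag; producers gain 6 per bag.

Without the subsidy, 549 − 3P = 6P − 117 gives 9P = 666, so P* = 74 and Q* = 327.
With a per-unit subsidy paid to producers, each receives P + 18 per unit sold, so supply becomes Qs = 6(P + 18) − 117.
New equilibrium: consumers pay 62, producers receive 80, Q = 363. (Wedge: Pb − Ps = −18.)
Gain to consumers: 12; to producers: 6. (They sum to 18.)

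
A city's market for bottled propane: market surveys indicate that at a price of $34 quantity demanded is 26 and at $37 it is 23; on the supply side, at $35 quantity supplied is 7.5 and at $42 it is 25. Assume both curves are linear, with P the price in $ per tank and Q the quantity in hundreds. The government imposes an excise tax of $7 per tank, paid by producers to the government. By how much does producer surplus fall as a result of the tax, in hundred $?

Producer surplus falls by $35 hundred.

Demand slope: (23 − 26)/(37 − 34) = -1, so Qd = 60 − P.
Supply slope: (25 − 7.5)/(42 − 35) = 2.5, so Qs = 2.5P − 80.
Before the tax: set 60 − P = 2.5P − 80 → P* = $40, Q* = 20.
With the tax collected from producers, supply shifts: Qs = 2.5(P − 7) − 80.
New equilibrium: consumers pay $45, producers receive $38, Q = 15. (Wedge: Pb − Ps = 7.)
ΔPS is the trapezoid between Q = 15 and Q = 20 of height $2: ½ · (20 + 15) · 2 = $35.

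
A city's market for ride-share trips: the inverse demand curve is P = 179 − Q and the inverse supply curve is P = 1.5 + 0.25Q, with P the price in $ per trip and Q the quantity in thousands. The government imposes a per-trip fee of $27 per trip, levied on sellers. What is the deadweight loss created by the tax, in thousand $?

Deadweight loss = $291.6 thousand.

Rewrite in direct form: Qd = 179 − P and Qs = 4P − 6.
Before the tax: set 179 − P = 4P − 6 → P* = $37, Q* = 142.
With the tax collected from sellers, supply shifts: Qs = 4(P − 27) − 6.
New equilibrium: consumers pay $58.6, sellers receive $31.6, Q = 120.4. (Wedge: Pb − Ps = 27.)
Quantity falls by |ΔQ| = |142 − 120.4| = 21.6.
DWL = ½ · t · |ΔQ| = ½ · 27 · 21.6 = $291.6.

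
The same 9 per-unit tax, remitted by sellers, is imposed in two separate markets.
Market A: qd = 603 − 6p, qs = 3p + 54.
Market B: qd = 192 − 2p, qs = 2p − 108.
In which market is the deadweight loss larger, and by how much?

Market A: pre-tax p* = 61, q* = 237; post-tax q = 219; deadweight loss = 81.
Market B: pre-tax p* = 75, q* = 42; post-tax q = 33; deadweight loss = 40.5.
Difference: 81 vs 40.5 → market A is larger by 40.5.

Market A, by 40.5.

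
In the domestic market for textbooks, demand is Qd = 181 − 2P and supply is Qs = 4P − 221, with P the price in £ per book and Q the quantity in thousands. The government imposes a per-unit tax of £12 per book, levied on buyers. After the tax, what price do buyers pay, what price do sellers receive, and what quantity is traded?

Buyers pay £75; sellers receive £63; quantity = 31.

Without the tax, 181 − 2P = 4P − 221 gives 6P = 402, so P* = £67 and Q* = 47.
With the tax collected from buyers, demand (in seller-price terms) shifts: Qd = 181 − 2(P + 12).
Solving gives Q = 31 with buyers paying £75 and sellers receiving £63 (the £12 wedge).
The less price-elastic side of the market bears the larger share of a per-unit tax.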